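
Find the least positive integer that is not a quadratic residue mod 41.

3

(2/41) = +1, so 2 is a residue.
(3/41) = −1, so 3 is the smallest positive non-residue mod 41.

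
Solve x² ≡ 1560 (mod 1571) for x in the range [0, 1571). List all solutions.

Since 1571 ≡ 3 (mod 4), a square root of 1560 is 1560^((1571+1)/4) = 1560^393 mod 1571.
Repeated squaring: 1560^2≡121, 1560^4≡502, 1560^8≡644, 1560^16≡1563, 1560^32≡64, 1560^64≡954, 1560^128≡507, 1560^256≡976 (mod 1571).
1560^393 = 1560^(256+128+8+1) ≡ 1264 (mod 1571).
Check: 1264² = 1597696 ≡ 1560 (mod 1571). The two roots are 307 and 1264.

307, 1264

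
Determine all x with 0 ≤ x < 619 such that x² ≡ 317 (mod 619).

182, 437

Since 619 ≡ 3 (mod 4), a square root of 317 is 317^((619+1)/4) = 317^155 mod 619.
Repeated squaring: 317^2≡211, 317^4≡572, 317^8≡352, 317^16≡104, 317^32≡293, 317^64≡427, 317^128≡343 (mod 619).
317^155 = 317^(128+16+8+2+1) ≡ 182 (mod 619).
Check: 182² = 33124 ≡ 317 (mod 619). The two roots are 182 and 437.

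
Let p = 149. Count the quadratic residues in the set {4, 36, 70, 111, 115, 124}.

(4/149) = +1 → QR.
(36/149) = +1 → QR.
(70/149) = -1 → non-residue.
(111/149) = -1 → non-residue.
(115/149) = -1 → non-residue.
(124/149) = +1 → QR.
Total quadratic residues among the 6: 3.

3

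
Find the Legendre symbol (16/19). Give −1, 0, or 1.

Euler's criterion: (16/19) ≡ 16^9 (mod 19).
16^2 ≡ 9 (mod 19)
16^4 ≡ 5 (mod 19)
16^8 ≡ 6 (mod 19)
16^9 = 16^(8+1) ≡ 1 (mod 19).
Result is 1, so (16/19) = 1.

1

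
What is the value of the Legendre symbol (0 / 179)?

Top reduces to 0: gcd > 1, so the symbol is 0.

0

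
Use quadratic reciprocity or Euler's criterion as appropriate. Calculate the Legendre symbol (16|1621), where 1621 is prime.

1

Pull out 2^4: since 1621 ≡ 5 (mod 8), (2/1621) = -1, so (2/1621)^4 = +1.
Reached (1/1621) = 1. Collecting the sign flips along the way, the symbol is +1.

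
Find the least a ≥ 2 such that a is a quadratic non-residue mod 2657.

3

(2/2657) = +1, so 2 is a residue.
(3/2657) = −1, so 3 is the smallest positive non-residue mod 2657.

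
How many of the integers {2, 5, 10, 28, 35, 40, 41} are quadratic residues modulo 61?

(2/61) = -1 → non-residue.
(5/61) = +1 → QR.
(10/61) = -1 → non-residue.
(28/61) = -1 → non-residue.
(35/61) = -1 → non-residue.
(40/61) = -1 → non-residue.
(41/61) = +1 → QR.
Total quadratic residues among the 7: 2.

2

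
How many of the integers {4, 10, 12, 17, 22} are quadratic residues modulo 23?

2

(4/23) = +1 → QR.
(10/23) = -1 → non-residue.
(12/23) = +1 → QR.
(17/23) = -1 → non-residue.
(22/23) = -1 → non-residue.
Total quadratic residues among the 5: 2.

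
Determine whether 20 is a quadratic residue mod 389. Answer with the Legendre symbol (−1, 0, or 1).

Pull out 2^2: since 389 ≡ 5 (mod 8), (2/389) = -1, so (2/389)^2 = +1.
Reciprocity: 5 ≡ 1 and 389 ≡ 1 (mod 4), so (5/389) = +(389/5).
Reduce top mod 5: now compute (4/5).
Pull out 2^2: since 5 ≡ 5 (mod 8), (2/5) = -1, so (2/5)^2 = +1.
Reached (1/5) = 1. Collecting the sign flips along the way, the symbol is +1.

1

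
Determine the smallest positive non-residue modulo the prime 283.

(2/283) = −1, so 2 is the smallest positive non-residue mod 283.

2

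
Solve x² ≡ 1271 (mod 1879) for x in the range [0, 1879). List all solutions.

424, 1455

Since 1879 ≡ 3 (mod 4), a square root of 1271 is 1271^((1879+1)/4) = 1271^470 mod 1879.
Repeated squaring: 1271^2≡1380, 1271^4≡973, 1271^8≡1592, 1271^16≡1572, 1271^32≡299, 1271^64≡1088, 1271^128≡1853, 1271^256≡676 (mod 1879).
1271^470 = 1271^(256+128+64+16+4+2) ≡ 424 (mod 1879).
Check: 424² = 179776 ≡ 1271 (mod 1879). The two roots are 424 and 1455.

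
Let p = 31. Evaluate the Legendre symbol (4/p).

1

Pull out 2^2: since 31 ≡ 7 (mod 8), (2/31) = +1, so (2/31)^2 = +1.
Reached (1/31) = 1. Collecting the sign flips along the way, the symbol is +1.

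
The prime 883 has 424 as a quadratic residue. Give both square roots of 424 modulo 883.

177, 706

Since 883 ≡ 3 (mod 4), a square root of 424 is 424^((883+1)/4) = 424^221 mod 883.
Repeated squaring: 424^2≡527, 424^4≡467, 424^8≡871, 424^16≡144, 424^32≡427, 424^64≡431, 424^128≡331 (mod 883).
424^221 = 424^(128+64+16+8+4+1) ≡ 177 (mod 883).
Check: 177² = 31329 ≡ 424 (mod 883). The two roots are 177 and 706.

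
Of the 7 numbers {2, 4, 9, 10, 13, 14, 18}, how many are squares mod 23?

5

(2/23) = +1 → QR.
(4/23) = +1 → QR.
(9/23) = +1 → QR.
(10/23) = -1 → non-residue.
(13/23) = +1 → QR.
(14/23) = -1 → non-residue.
(18/23) = +1 → QR.
Total quadratic residues among the 7: 5.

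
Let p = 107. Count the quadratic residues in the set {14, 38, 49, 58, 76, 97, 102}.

(14/107) = +1 → QR.
(38/107) = -1 → non-residue.
(49/107) = +1 → QR.
(58/107) = -1 → non-residue.
(76/107) = +1 → QR.
(97/107) = -1 → non-residue.
(102/107) = +1 → QR.
Total quadratic residues among the 7: 4.

4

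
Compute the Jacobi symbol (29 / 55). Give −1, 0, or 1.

Reciprocity: 29 ≡ 1 and 55 ≡ 3 (mod 4), so (29/55) = +(55/29).
Reduce top mod 29: now compute (26/29).
Pull out 2: since 29 ≡ 5 (mod 8), (2/29) = -1.
Reciprocity: 13 ≡ 1 and 29 ≡ 1 (mod 4), so (13/29) = +(29/13).
Reduce top mod 13: now compute (3/13).
Reciprocity: 3 ≡ 3 and 13 ≡ 1 (mod 4), so (3/13) = +(13/3).
Reduce top mod 3: now compute (1/3).
Reached (1/3) = 1. Collecting the sign flips along the way, the symbol is -1.

-1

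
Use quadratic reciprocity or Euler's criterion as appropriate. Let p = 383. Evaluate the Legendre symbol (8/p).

Pull out 2^3: since 383 ≡ 7 (mod 8), (2/383) = +1, so (2/383)^3 = +1.
Reached (1/383) = 1. Collecting the sign flips along the way, the symbol is +1.

1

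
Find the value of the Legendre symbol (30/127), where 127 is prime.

1

Pull out 2: since 127 ≡ 7 (mod 8), (2/127) = +1.
Reciprocity: 15 ≡ 3 and 127 ≡ 3 (mod 4), so (15/127) = −(127/15).
Reduce top mod 15: now compute (7/15).
Reciprocity: 7 ≡ 3 and 15 ≡ 3 (mod 4), so (7/15) = −(15/7).
Reduce top mod 7: now compute (1/7).
Reached (1/7) = 1. Collecting the sign flips along the way, the symbol is +1.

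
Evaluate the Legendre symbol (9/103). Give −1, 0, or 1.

Reciprocity: 9 ≡ 1 and 103 ≡ 3 (mod 4), so (9/103) = +(103/9).
Reduce top mod 9: now compute (4/9).
Pull out 2^2: since 9 ≡ 1 (mod 8), (2/9) = +1, so (2/9)^2 = +1.
Reached (1/9) = 1. Collecting the sign flips along the way, the symbol is +1.

1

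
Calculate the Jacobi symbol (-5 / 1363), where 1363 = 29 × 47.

1

First reduce: -5 ≡ 1358 (mod 1363).
Pull out 2: since 1363 ≡ 3 (mod 8), (2/1363) = -1.
Reciprocity: 679 ≡ 3 and 1363 ≡ 3 (mod 4), so (679/1363) = −(1363/679).
Reduce top mod 679: now compute (5/679).
Reciprocity: 5 ≡ 1 and 679 ≡ 3 (mod 4), so (5/679) = +(679/5).
Reduce top mod 5: now compute (4/5).
Pull out 2^2: since 5 ≡ 5 (mod 8), (2/5) = -1, so (2/5)^2 = +1.
Reached (1/5) = 1. Collecting the sign flips along the way, the symbol is +1.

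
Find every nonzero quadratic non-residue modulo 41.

3 6 7 11 12 13 14 15 17 19 22 24 26 27 28 29 30 34 35 38

Square k = 1,…,20 (k and 41−k give the same square):
1²=1, 2²=4, 3²=9, 4²=16, 5²=25, 6²=36, 7²≡8, 8²≡23, 9²≡40, 10²≡18, 11²≡39, 12²≡21, 13²≡5, 14²≡32, 15²≡20, 16²≡10, 17²≡2, 18²≡37, 19²≡33, 20²≡31 (mod 41).
The residues are {1, 2, 4, 5, 8, 9, 10, 16, 18, 20, 21, 23, 25, 31, 32, 33, 36, 37, 39, 40}; the non-residues are the remaining 20 nonzero classes.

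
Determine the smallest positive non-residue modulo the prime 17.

3

(2/17) = +1, so 2 is a residue.
(3/17) = −1, so 3 is the smallest positive non-residue mod 17.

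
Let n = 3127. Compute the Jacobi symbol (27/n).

Reciprocity: 27 ≡ 3 and 3127 ≡ 3 (mod 4), so (27/3127) = −(3127/27).
Reduce top mod 27: now compute (22/27).
Pull out 2: since 27 ≡ 3 (mod 8), (2/27) = -1.
Reciprocity: 11 ≡ 3 and 27 ≡ 3 (mod 4), so (11/27) = −(27/11).
Reduce top mod 11: now compute (5/11).
Reciprocity: 5 ≡ 1 and 11 ≡ 3 (mod 4), so (5/11) = +(11/5).
Reduce top mod 5: now compute (1/5).
Reached (1/5) = 1. Collecting the sign flips along the way, the symbol is -1.

-1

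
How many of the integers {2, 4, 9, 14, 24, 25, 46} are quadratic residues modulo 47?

(2/47) = +1 → QR.
(4/47) = +1 → QR.
(9/47) = +1 → QR.
(14/47) = +1 → QR.
(24/47) = +1 → QR.
(25/47) = +1 → QR.
(46/47) = -1 → non-residue.
Total quadratic residues among the 7: 6.

6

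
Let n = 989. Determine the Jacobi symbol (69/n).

0

Reciprocity: 69 ≡ 1 and 989 ≡ 1 (mod 4), so (69/989) = +(989/69).
Reduce top mod 69: now compute (23/69).
Reciprocity: 23 ≡ 3 and 69 ≡ 1 (mod 4), so (23/69) = +(69/23).
Reduce top mod 23: now compute (0/23).
Top reduces to 0: gcd > 1, so the symbol is 0.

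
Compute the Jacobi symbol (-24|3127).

First reduce: -24 ≡ 3103 (mod 3127).
Reciprocity: 3103 ≡ 3 and 3127 ≡ 3 (mod 4), so (3103/3127) = −(3127/3103).
Reduce top mod 3103: now compute (24/3103).
Pull out 2^3: since 3103 ≡ 7 (mod 8), (2/3103) = +1, so (2/3103)^3 = +1.
Reciprocity: 3 ≡ 3 and 3103 ≡ 3 (mod 4), so (3/3103) = −(3103/3).
Reduce top mod 3: now compute (1/3).
Reached (1/3) = 1. Collecting the sign flips along the way, the symbol is +1.

1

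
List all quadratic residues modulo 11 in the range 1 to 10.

Square k = 1,…,5 (k and 11−k give the same square):
1²=1, 2²=4, 3²=9, 4²≡5, 5²≡3 (mod 11).
So the quadratic residues mod 11 are {1, 3, 4, 5, 9}.

1, 3, 4, 5, 9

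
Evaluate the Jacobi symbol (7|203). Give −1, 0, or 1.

Reciprocity: 7 ≡ 3 and 203 ≡ 3 (mod 4), so (7/203) = −(203/7).
Reduce top mod 7: now compute (0/7).
Top reduces to 0: gcd > 1, so the symbol is 0.

0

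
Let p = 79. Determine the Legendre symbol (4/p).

Euler's criterion: (4/79) ≡ 4^39 (mod 79).
4^2 ≡ 16 (mod 79)
4^4 ≡ 19 (mod 79)
4^8 ≡ 45 (mod 79)
4^16 ≡ 50 (mod 79)
4^32 ≡ 51 (mod 79)
4^39 = 4^(32+4+2+1) ≡ 1 (mod 79).
Result is 1, so (4/79) = 1.

1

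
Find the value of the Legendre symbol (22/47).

-1

Euler's criterion: (22/47) ≡ 22^23 (mod 47).
22^2 ≡ 14 (mod 47)
22^4 ≡ 8 (mod 47)
22^8 ≡ 17 (mod 47)
22^16 ≡ 7 (mod 47)
22^23 = 22^(16+4+2+1) ≡ 46 (mod 47).
Result is 46 ≡ −1, so (22/47) = −1.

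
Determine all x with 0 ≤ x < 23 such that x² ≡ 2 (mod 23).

5, 18

Since 23 ≡ 3 (mod 4), a square root of 2 is 2^((23+1)/4) = 2^6 mod 23.
Repeated squaring: 2^2≡4, 2^4≡16 (mod 23).
2^6 = 2^(4+2) ≡ 18 (mod 23).
Check: 18² = 324 ≡ 2 (mod 23). The two roots are 5 and 18.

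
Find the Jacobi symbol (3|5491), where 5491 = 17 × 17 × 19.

Reciprocity: 3 ≡ 3 and 5491 ≡ 3 (mod 4), so (3/5491) = −(5491/3).
Reduce top mod 3: now compute (1/3).
Reached (1/3) = 1. Collecting the sign flips along the way, the symbol is -1.

-1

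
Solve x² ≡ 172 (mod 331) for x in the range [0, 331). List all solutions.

Since 331 ≡ 3 (mod 4), a square root of 172 is 172^((331+1)/4) = 172^83 mod 331.
Repeated squaring: 172^2≡125, 172^4≡68, 172^8≡321, 172^16≡100, 172^32≡70, 172^64≡266 (mod 331).
172^83 = 172^(64+16+2+1) ≡ 186 (mod 331).
Check: 186² = 34596 ≡ 172 (mod 331). The two roots are 145 and 186.

145, 186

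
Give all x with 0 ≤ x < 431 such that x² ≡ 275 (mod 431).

92, 339

Since 431 ≡ 3 (mod 4), a square root of 275 is 275^((431+1)/4) = 275^108 mod 431.
Repeated squaring: 275^2≡200, 275^4≡348, 275^8≡424, 275^16≡49, 275^32≡246, 275^64≡176 (mod 431).
275^108 = 275^(64+32+8+4) ≡ 92 (mod 431).
Check: 92² = 8464 ≡ 275 (mod 431). The two roots are 92 and 339.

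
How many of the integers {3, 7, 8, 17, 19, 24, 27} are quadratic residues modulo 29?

2

(3/29) = -1 → non-residue.
(7/29) = +1 → QR.
(8/29) = -1 → non-residue.
(17/29) = -1 → non-residue.
(19/29) = -1 → non-residue.
(24/29) = +1 → QR.
(27/29) = -1 → non-residue.
Total quadratic residues among the 7: 2.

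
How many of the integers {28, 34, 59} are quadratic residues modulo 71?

0

(28/71) = -1 → non-residue.
(34/71) = -1 → non-residue.
(59/71) = -1 → non-residue.
Total quadratic residues among the 3: 0.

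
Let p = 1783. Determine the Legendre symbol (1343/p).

Reciprocity: 1343 ≡ 3 and 1783 ≡ 3 (mod 4), so (1343/1783) = −(1783/1343).
Reduce top mod 1343: now compute (440/1343).
Pull out 2^3: since 1343 ≡ 7 (mod 8), (2/1343) = +1, so (2/1343)^3 = +1.
Reciprocity: 55 ≡ 3 and 1343 ≡ 3 (mod 4), so (55/1343) = −(1343/55).
Reduce top mod 55: now compute (23/55).
Reciprocity: 23 ≡ 3 and 55 ≡ 3 (mod 4), so (23/55) = −(55/23).
Reduce top mod 23: now compute (9/23).
Reciprocity: 9 ≡ 1 and 23 ≡ 3 (mod 4), so (9/23) = +(23/9).
Reduce top mod 9: now compute (5/9).
Reciprocity: 5 ≡ 1 and 9 ≡ 1 (mod 4), so (5/9) = +(9/5).
Reduce top mod 5: now compute (4/5).
Pull out 2^2: since 5 ≡ 5 (mod 8), (2/5) = -1, so (2/5)^2 = +1.
Reached (1/5) = 1. Collecting the sign flips along the way, the symbol is -1.

-1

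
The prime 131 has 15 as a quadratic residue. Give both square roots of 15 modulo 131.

43, 88

Since 131 ≡ 3 (mod 4), a square root of 15 is 15^((131+1)/4) = 15^33 mod 131.
Repeated squaring: 15^2≡94, 15^4≡59, 15^8≡75, 15^16≡123, 15^32≡64 (mod 131).
15^33 = 15^(32+1) ≡ 43 (mod 131).
Check: 43² = 1849 ≡ 15 (mod 131). The two roots are 43 and 88.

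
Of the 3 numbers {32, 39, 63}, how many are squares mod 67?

1

(32/67) = -1 → non-residue.
(39/67) = +1 → QR.
(63/67) = -1 → non-residue.
Total quadratic residues among the 3: 1.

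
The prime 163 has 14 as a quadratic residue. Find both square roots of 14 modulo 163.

60, 103

Since 163 ≡ 3 (mod 4), a square root of 14 is 14^((163+1)/4) = 14^41 mod 163.
Repeated squaring: 14^2≡33, 14^4≡111, 14^8≡96, 14^16≡88, 14^32≡83 (mod 163).
14^41 = 14^(32+8+1) ≡ 60 (mod 163).
Check: 60² = 3600 ≡ 14 (mod 163). The two roots are 60 and 103.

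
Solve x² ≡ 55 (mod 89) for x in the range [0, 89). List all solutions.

12, 77

89 ≡ 1 (mod 4), so we find a root by search.
Trying successive values, 12² = 144 ≡ 55 (mod 89). The other root is 89 − 12 = 77.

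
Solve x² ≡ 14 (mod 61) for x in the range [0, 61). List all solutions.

21, 40

61 ≡ 1 (mod 4), so we find a root by search.
Trying successive values, 21² = 441 ≡ 14 (mod 61). The other root is 61 − 21 = 40.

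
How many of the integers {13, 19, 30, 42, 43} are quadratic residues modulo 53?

3

(13/53) = +1 → QR.
(19/53) = -1 → non-residue.
(30/53) = -1 → non-residue.
(42/53) = +1 → QR.
(43/53) = +1 → QR.
Total quadratic residues among the 5: 3.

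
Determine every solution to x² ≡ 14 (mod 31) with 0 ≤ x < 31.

13, 18

Since 31 ≡ 3 (mod 4), a square root of 14 is 14^((31+1)/4) = 14^8 mod 31.
Repeated squaring: 14^2≡10, 14^4≡7, 14^8≡18 (mod 31).
14^8 = 14^(8) ≡ 18 (mod 31).
Check: 18² = 324 ≡ 14 (mod 31). The two roots are 13 and 18.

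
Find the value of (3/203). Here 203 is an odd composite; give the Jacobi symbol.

Reciprocity: 3 ≡ 3 and 203 ≡ 3 (mod 4), so (3/203) = −(203/3).
Reduce top mod 3: now compute (2/3).
Pull out 2: since 3 ≡ 3 (mod 8), (2/3) = -1.
Reached (1/3) = 1. Collecting the sign flips along the way, the symbol is +1.

1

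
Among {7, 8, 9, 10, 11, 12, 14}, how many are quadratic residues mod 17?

(7/17) = -1 → non-residue.
(8/17) = +1 → QR.
(9/17) = +1 → QR.
(10/17) = -1 → non-residue.
(11/17) = -1 → non-residue.
(12/17) = -1 → non-residue.
(14/17) = -1 → non-residue.
Total quadratic residues among the 7: 2.

2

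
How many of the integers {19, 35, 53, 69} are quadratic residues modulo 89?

2

(19/89) = -1 → non-residue.
(35/89) = -1 → non-residue.
(53/89) = +1 → QR.
(69/89) = +1 → QR.
Total quadratic residues among the 4: 2.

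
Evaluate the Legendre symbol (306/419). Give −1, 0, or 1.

Pull out 2: since 419 ≡ 3 (mod 8), (2/419) = -1.
Reciprocity: 153 ≡ 1 and 419 ≡ 3 (mod 4), so (153/419) = +(419/153).
Reduce top mod 153: now compute (113/153).
Reciprocity: 113 ≡ 1 and 153 ≡ 1 (mod 4), so (113/153) = +(153/113).
Reduce top mod 113: now compute (40/113).
Pull out 2^3: since 113 ≡ 1 (mod 8), (2/113) = +1, so (2/113)^3 = +1.
Reciprocity: 5 ≡ 1 and 113 ≡ 1 (mod 4), so (5/113) = +(113/5).
Reduce top mod 5: now compute (3/5).
Reciprocity: 3 ≡ 3 and 5 ≡ 1 (mod 4), so (3/5) = +(5/3).
Reduce top mod 3: now compute (2/3).
Pull out 2: since 3 ≡ 3 (mod 8), (2/3) = -1.
Reached (1/3) = 1. Collecting the sign flips along the way, the symbol is +1.

1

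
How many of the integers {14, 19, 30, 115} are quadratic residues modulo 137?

(14/137) = +1 → QR.
(19/137) = +1 → QR.
(30/137) = +1 → QR.
(115/137) = +1 → QR.
Total quadratic residues among the 4: 4.

4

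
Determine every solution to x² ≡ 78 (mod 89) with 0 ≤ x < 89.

16, 73

89 ≡ 1 (mod 4), so we find a root by search.
Trying successive values, 16² = 256 ≡ 78 (mod 89). The other root is 89 − 16 = 73.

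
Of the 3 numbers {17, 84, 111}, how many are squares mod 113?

1

(17/113) = -1 → non-residue.
(84/113) = -1 → non-residue.
(111/113) = +1 → QR.
Total quadratic residues among the 3: 1.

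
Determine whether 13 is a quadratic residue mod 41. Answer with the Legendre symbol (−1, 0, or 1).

-1

Euler's criterion: (13/41) ≡ 13^20 (mod 41).
13^2 ≡ 5 (mod 41)
13^4 ≡ 25 (mod 41)
13^8 ≡ 10 (mod 41)
13^16 ≡ 18 (mod 41)
13^20 = 13^(16+4) ≡ 40 (mod 41).
Result is 40 ≡ −1, so (13/41) = −1.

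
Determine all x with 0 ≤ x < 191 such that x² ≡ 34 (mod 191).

Since 191 ≡ 3 (mod 4), a square root of 34 is 34^((191+1)/4) = 34^48 mod 191.
Repeated squaring: 34^2≡10, 34^4≡100, 34^8≡68, 34^16≡40, 34^32≡72 (mod 191).
34^48 = 34^(32+16) ≡ 15 (mod 191).
Check: 15² = 225 ≡ 34 (mod 191). The two roots are 15 and 176.

15, 176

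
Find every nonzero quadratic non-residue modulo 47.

5,10,11,13,15,19,20,22,23,26,29,30,31,33,35,38,39,40,41,43,44,45,46

Square k = 1,…,23 (k and 47−k give the same square):
1²=1, 2²=4, 3²=9, 4²=16, 5²=25, 6²=36, 7²≡2, 8²≡17, 9²≡34, 10²≡6, 11²≡27, 12²≡3, 13²≡28, 14²≡8, 15²≡37, 16²≡21, 17²≡7, 18²≡42, 19²≡32, 20²≡24, 21²≡18, 22²≡14, 23²≡12 (mod 47).
The residues are {1, 2, 3, 4, 6, 7, 8, 9, 12, 14, 16, 17, 18, 21, 24, 25, 27, 28, 32, 34, 36, 37, 42}; the non-residues are the remaining 23 nonzero classes.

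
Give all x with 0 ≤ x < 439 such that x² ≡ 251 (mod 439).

149, 290

Since 439 ≡ 3 (mod 4), a square root of 251 is 251^((439+1)/4) = 251^110 mod 439.
Repeated squaring: 251^2≡224, 251^4≡130, 251^8≡218, 251^16≡112, 251^32≡252, 251^64≡288 (mod 439).
251^110 = 251^(64+32+8+4+2) ≡ 290 (mod 439).
Check: 290² = 84100 ≡ 251 (mod 439). The two roots are 149 and 290.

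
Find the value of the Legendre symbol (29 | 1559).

1

Reciprocity: 29 ≡ 1 and 1559 ≡ 3 (mod 4), so (29/1559) = +(1559/29).
Reduce top mod 29: now compute (22/29).
Pull out 2: since 29 ≡ 5 (mod 8), (2/29) = -1.
Reciprocity: 11 ≡ 3 and 29 ≡ 1 (mod 4), so (11/29) = +(29/11).
Reduce top mod 11: now compute (7/11).
Reciprocity: 7 ≡ 3 and 11 ≡ 3 (mod 4), so (7/11) = −(11/7).
Reduce top mod 7: now compute (4/7).
Pull out 2^2: since 7 ≡ 7 (mod 8), (2/7) = +1, so (2/7)^2 = +1.
Reached (1/7) = 1. Collecting the sign flips along the way, the symbol is +1.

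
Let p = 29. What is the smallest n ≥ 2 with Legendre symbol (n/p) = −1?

(2/29) = −1, so 2 is the smallest positive non-residue mod 29.

2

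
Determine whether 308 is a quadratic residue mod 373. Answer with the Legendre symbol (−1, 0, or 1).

-1

Pull out 2^2: since 373 ≡ 5 (mod 8), (2/373) = -1, so (2/373)^2 = +1.
Reciprocity: 77 ≡ 1 and 373 ≡ 1 (mod 4), so (77/373) = +(373/77).
Reduce top mod 77: now compute (65/77).
Reciprocity: 65 ≡ 1 and 77 ≡ 1 (mod 4), so (65/77) = +(77/65).
Reduce top mod 65: now compute (12/65).
Pull out 2^2: since 65 ≡ 1 (mod 8), (2/65) = +1, so (2/65)^2 = +1.
Reciprocity: 3 ≡ 3 and 65 ≡ 1 (mod 4), so (3/65) = +(65/3).
Reduce top mod 3: now compute (2/3).
Pull out 2: since 3 ≡ 3 (mod 8), (2/3) = -1.
Reached (1/3) = 1. Collecting the sign flips along the way, the symbol is -1.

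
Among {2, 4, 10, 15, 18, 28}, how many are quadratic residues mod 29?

2

(2/29) = -1 → non-residue.
(4/29) = +1 → QR.
(10/29) = -1 → non-residue.
(15/29) = -1 → non-residue.
(18/29) = -1 → non-residue.
(28/29) = +1 → QR.
Total quadratic residues among the 6: 2.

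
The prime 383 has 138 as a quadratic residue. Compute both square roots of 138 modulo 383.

Since 383 ≡ 3 (mod 4), a square root of 138 is 138^((383+1)/4) = 138^96 mod 383.
Repeated squaring: 138^2≡277, 138^4≡129, 138^8≡172, 138^16≡93, 138^32≡223, 138^64≡322 (mod 383).
138^96 = 138^(64+32) ≡ 185 (mod 383).
Check: 185² = 34225 ≡ 138 (mod 383). The two roots are 185 and 198.

185, 198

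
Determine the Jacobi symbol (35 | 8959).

Reciprocity: 35 ≡ 3 and 8959 ≡ 3 (mod 4), so (35/8959) = −(8959/35).
Reduce top mod 35: now compute (34/35).
Pull out 2: since 35 ≡ 3 (mod 8), (2/35) = -1.
Reciprocity: 17 ≡ 1 and 35 ≡ 3 (mod 4), so (17/35) = +(35/17).
Reduce top mod 17: now compute (1/17).
Reached (1/17) = 1. Collecting the sign flips along the way, the symbol is +1.

1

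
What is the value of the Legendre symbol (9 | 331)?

1

Reciprocity: 9 ≡ 1 and 331 ≡ 3 (mod 4), so (9/331) = +(331/9).
Reduce top mod 9: now compute (7/9).
Reciprocity: 7 ≡ 3 and 9 ≡ 1 (mod 4), so (7/9) = +(9/7).
Reduce top mod 7: now compute (2/7).
Pull out 2: since 7 ≡ 7 (mod 8), (2/7) = +1.
Reached (1/7) = 1. Collecting the sign flips along the way, the symbol is +1.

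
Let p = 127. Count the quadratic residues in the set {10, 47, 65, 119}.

(10/127) = -1 → non-residue.
(47/127) = +1 → QR.
(65/127) = -1 → non-residue.
(119/127) = -1 → non-residue.
Total quadratic residues among the 4: 1.

1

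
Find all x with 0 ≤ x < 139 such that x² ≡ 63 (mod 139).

52, 87

Since 139 ≡ 3 (mod 4), a square root of 63 is 63^((139+1)/4) = 63^35 mod 139.
Repeated squaring: 63^2≡77, 63^4≡91, 63^8≡80, 63^16≡6, 63^32≡36 (mod 139).
63^35 = 63^(32+2+1) ≡ 52 (mod 139).
Check: 52² = 2704 ≡ 63 (mod 139). The two roots are 52 and 87.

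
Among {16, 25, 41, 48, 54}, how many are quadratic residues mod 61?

(16/61) = +1 → QR.
(25/61) = +1 → QR.
(41/61) = +1 → QR.
(48/61) = +1 → QR.
(54/61) = -1 → non-residue.
Total quadratic residues among the 5: 4.

4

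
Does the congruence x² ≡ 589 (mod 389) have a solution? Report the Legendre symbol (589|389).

Euler's criterion: (589/389) ≡ 200^194 (mod 389).
200^2 ≡ 322 (mod 389)
200^4 ≡ 210 (mod 389)
200^8 ≡ 143 (mod 389)
200^16 ≡ 221 (mod 389)
200^32 ≡ 216 (mod 389)
200^64 ≡ 365 (mod 389)
200^128 ≡ 187 (mod 389)
200^194 = 200^(128+64+2) ≡ 388 (mod 389).
Result is 388 ≡ −1, so (589/389) = −1.

-1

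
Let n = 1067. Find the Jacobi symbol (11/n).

Reciprocity: 11 ≡ 3 and 1067 ≡ 3 (mod 4), so (11/1067) = −(1067/11).
Reduce top mod 11: now compute (0/11).
Top reduces to 0: gcd > 1, so the symbol is 0.

0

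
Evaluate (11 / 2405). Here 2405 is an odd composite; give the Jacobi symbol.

Reciprocity: 11 ≡ 3 and 2405 ≡ 1 (mod 4), so (11/2405) = +(2405/11).
Reduce top mod 11: now compute (7/11).
Reciprocity: 7 ≡ 3 and 11 ≡ 3 (mod 4), so (7/11) = −(11/7).
Reduce top mod 7: now compute (4/7).
Pull out 2^2: since 7 ≡ 7 (mod 8), (2/7) = +1, so (2/7)^2 = +1.
Reached (1/7) = 1. Collecting the sign flips along the way, the symbol is -1.

-1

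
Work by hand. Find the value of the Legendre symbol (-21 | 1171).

-1

First reduce: -21 ≡ 1150 (mod 1171).
Pull out 2: since 1171 ≡ 3 (mod 8), (2/1171) = -1.
Reciprocity: 575 ≡ 3 and 1171 ≡ 3 (mod 4), so (575/1171) = −(1171/575).
Reduce top mod 575: now compute (21/575).
Reciprocity: 21 ≡ 1 and 575 ≡ 3 (mod 4), so (21/575) = +(575/21).
Reduce top mod 21: now compute (8/21).
Pull out 2^3: since 21 ≡ 5 (mod 8), (2/21) = -1, so (2/21)^3 = -1.
Reached (1/21) = 1. Collecting the sign flips along the way, the symbol is -1.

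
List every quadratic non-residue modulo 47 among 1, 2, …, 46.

5, 10, 11, 13, 15, 19, 20, 22, 23, 26, 29, 30, 31, 33, 35, 38, 39, 40, 41, 43, 44, 45, 46

Square k = 1,…,23 (k and 47−k give the same square):
1²=1, 2²=4, 3²=9, 4²=16, 5²=25, 6²=36, 7²≡2, 8²≡17, 9²≡34, 10²≡6, 11²≡27, 12²≡3, 13²≡28, 14²≡8, 15²≡37, 16²≡21, 17²≡7, 18²≡42, 19²≡32, 20²≡24, 21²≡18, 22²≡14, 23²≡12 (mod 47).
The residues are {1, 2, 3, 4, 6, 7, 8, 9, 12, 14, 16, 17, 18, 21, 24, 25, 27, 28, 32, 34, 36, 37, 42}; the non-residues are the remaining 23 nonzero classes.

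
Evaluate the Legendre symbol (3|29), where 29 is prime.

Reciprocity: 3 ≡ 3 and 29 ≡ 1 (mod 4), so (3/29) = +(29/3).
Reduce top mod 3: now compute (2/3).
Pull out 2: since 3 ≡ 3 (mod 8), (2/3) = -1.
Reached (1/3) = 1. Collecting the sign flips along the way, the symbol is -1.

-1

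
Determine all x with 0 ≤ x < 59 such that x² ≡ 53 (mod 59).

17, 42

Since 59 ≡ 3 (mod 4), a square root of 53 is 53^((59+1)/4) = 53^15 mod 59.
Repeated squaring: 53^2≡36, 53^4≡57, 53^8≡4 (mod 59).
53^15 = 53^(8+4+2+1) ≡ 17 (mod 59).
Check: 17² = 289 ≡ 53 (mod 59). The two roots are 17 and 42.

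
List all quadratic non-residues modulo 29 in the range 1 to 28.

Square k = 1,…,14 (k and 29−k give the same square):
1²=1, 2²=4, 3²=9, 4²=16, 5²=25, 6²≡7, 7²≡20, 8²≡6, 9²≡23, 10²≡13, 11²≡5, 12²≡28, 13²≡24, 14²≡22 (mod 29).
The residues are {1, 4, 5, 6, 7, 9, 13, 16, 20, 22, 23, 24, 25, 28}; the non-residues are the remaining 14 nonzero classes.

2 3 8 10 11 12 14 15 17 18 19 21 26 27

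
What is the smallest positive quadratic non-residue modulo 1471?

3

(2/1471) = +1, so 2 is a residue.
(3/1471) = −1, so 3 is the smallest positive non-residue mod 1471.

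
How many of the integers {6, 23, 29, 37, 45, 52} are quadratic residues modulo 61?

(6/61) = -1 → non-residue.
(23/61) = -1 → non-residue.
(29/61) = -1 → non-residue.
(37/61) = -1 → non-residue.
(45/61) = +1 → QR.
(52/61) = +1 → QR.
Total quadratic residues among the 6: 2.

2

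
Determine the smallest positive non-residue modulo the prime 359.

7

(2/359) = +1, so 2 is a residue.
(3/359) = +1, so 3 is a residue.
(4/359) = +1, so 4 is a residue.
(5/359) = +1, so 5 is a residue.
(6/359) = +1, so 6 is a residue.
(7/359) = −1, so 7 is the smallest positive non-residue mod 359.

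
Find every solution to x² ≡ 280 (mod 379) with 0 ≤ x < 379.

118, 261

Since 379 ≡ 3 (mod 4), a square root of 280 is 280^((379+1)/4) = 280^95 mod 379.
Repeated squaring: 280^2≡326, 280^4≡156, 280^8≡80, 280^16≡336, 280^32≡333, 280^64≡221 (mod 379).
280^95 = 280^(64+16+8+4+2+1) ≡ 118 (mod 379).
Check: 118² = 13924 ≡ 280 (mod 379). The two roots are 118 and 261.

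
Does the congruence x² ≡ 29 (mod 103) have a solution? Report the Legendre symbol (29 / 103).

1

Euler's criterion: (29/103) ≡ 29^51 (mod 103).
29^2 ≡ 17 (mod 103)
29^4 ≡ 83 (mod 103)
29^8 ≡ 91 (mod 103)
29^16 ≡ 41 (mod 103)
29^32 ≡ 33 (mod 103)
29^51 = 29^(32+16+2+1) ≡ 1 (mod 103).
Result is 1, so (29/103) = 1.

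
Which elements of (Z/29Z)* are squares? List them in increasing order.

1, 4, 5, 6, 7, 9, 13, 16, 20, 22, 23, 24, 25, 28

Square k = 1,…,14 (k and 29−k give the same square):
1²=1, 2²=4, 3²=9, 4²=16, 5²=25, 6²≡7, 7²≡20, 8²≡6, 9²≡23, 10²≡13, 11²≡5, 12²≡28, 13²≡24, 14²≡22 (mod 29).
So the quadratic residues mod 29 are {1, 4, 5, 6, 7, 9, 13, 16, 20, 22, 23, 24, 25, 28}.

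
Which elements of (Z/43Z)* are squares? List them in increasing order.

1, 4, 6, 9, 10, 11, 13, 14, 15, 16, 17, 21, 23, 24, 25, 31, 35, 36, 38, 40, 41

Square k = 1,…,21 (k and 43−k give the same square):
1²=1, 2²=4, 3²=9, 4²=16, 5²=25, 6²=36, 7²≡6, 8²≡21, 9²≡38, 10²≡14, 11²≡35, 12²≡15, 13²≡40, 14²≡24, 15²≡10, 16²≡41, 17²≡31, 18²≡23, 19²≡17, 20²≡13, 21²≡11 (mod 43).
So the quadratic residues mod 43 are {1, 4, 6, 9, 10, 11, 13, 14, 15, 16, 17, 21, 23, 24, 25, 31, 35, 36, 38, 40, 41}.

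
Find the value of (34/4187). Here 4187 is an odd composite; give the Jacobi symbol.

Pull out 2: since 4187 ≡ 3 (mod 8), (2/4187) = -1.
Reciprocity: 17 ≡ 1 and 4187 ≡ 3 (mod 4), so (17/4187) = +(4187/17).
Reduce top mod 17: now compute (5/17).
Reciprocity: 5 ≡ 1 and 17 ≡ 1 (mod 4), so (5/17) = +(17/5).
Reduce top mod 5: now compute (2/5).
Pull out 2: since 5 ≡ 5 (mod 8), (2/5) = -1.
Reached (1/5) = 1. Collecting the sign flips along the way, the symbol is +1.

1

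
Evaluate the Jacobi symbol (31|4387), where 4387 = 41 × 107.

Reciprocity: 31 ≡ 3 and 4387 ≡ 3 (mod 4), so (31/4387) = −(4387/31).
Reduce top mod 31: now compute (16/31).
Pull out 2^4: since 31 ≡ 7 (mod 8), (2/31) = +1, so (2/31)^4 = +1.
Reached (1/31) = 1. Collecting the sign flips along the way, the symbol is -1.

-1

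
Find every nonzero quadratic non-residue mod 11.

2 6 7 8 10

Square k = 1,…,5 (k and 11−k give the same square):
1²=1, 2²=4, 3²=9, 4²≡5, 5²≡3 (mod 11).
The residues are {1, 3, 4, 5, 9}; the non-residues are the remaining 5 nonzero classes.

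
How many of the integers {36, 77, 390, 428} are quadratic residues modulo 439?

(36/439) = +1 → QR.
(77/439) = +1 → QR.
(390/439) = -1 → non-residue.
(428/439) = -1 → non-residue.
Total quadratic residues among the 4: 2.

2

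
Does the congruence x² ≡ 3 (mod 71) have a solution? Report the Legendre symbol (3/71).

1

Reciprocity: 3 ≡ 3 and 71 ≡ 3 (mod 4), so (3/71) = −(71/3).
Reduce top mod 3: now compute (2/3).
Pull out 2: since 3 ≡ 3 (mod 8), (2/3) = -1.
Reached (1/3) = 1. Collecting the sign flips along the way, the symbol is +1.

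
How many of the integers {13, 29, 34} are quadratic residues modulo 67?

(13/67) = -1 → non-residue.
(29/67) = +1 → QR.
(34/67) = -1 → non-residue.
Total quadratic residues among the 3: 1.

1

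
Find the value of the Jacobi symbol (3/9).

Reciprocity: 3 ≡ 3 and 9 ≡ 1 (mod 4), so (3/9) = +(9/3).
Reduce top mod 3: now compute (0/3).
Top reduces to 0: gcd > 1, so the symbol is 0.

0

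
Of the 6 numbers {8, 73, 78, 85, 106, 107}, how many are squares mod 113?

(8/113) = +1 → QR.
(73/113) = -1 → non-residue.
(78/113) = -1 → non-residue.
(85/113) = +1 → QR.
(106/113) = +1 → QR.
(107/113) = -1 → non-residue.
Total quadratic residues among the 6: 3.

3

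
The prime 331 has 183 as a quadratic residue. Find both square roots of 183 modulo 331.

50, 281

Since 331 ≡ 3 (mod 4), a square root of 183 is 183^((331+1)/4) = 183^83 mod 331.
Repeated squaring: 183^2≡58, 183^4≡54, 183^8≡268, 183^16≡328, 183^32≡9, 183^64≡81 (mod 331).
183^83 = 183^(64+16+2+1) ≡ 281 (mod 331).
Check: 281² = 78961 ≡ 183 (mod 331). The two roots are 50 and 281.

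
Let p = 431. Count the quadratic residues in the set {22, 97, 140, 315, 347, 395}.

3

(22/431) = +1 → QR.
(97/431) = +1 → QR.
(140/431) = -1 → non-residue.
(315/431) = -1 → non-residue.
(347/431) = +1 → QR.
(395/431) = -1 → non-residue.
Total quadratic residues among the 6: 3.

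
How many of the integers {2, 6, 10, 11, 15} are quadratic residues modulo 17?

2

(2/17) = +1 → QR.
(6/17) = -1 → non-residue.
(10/17) = -1 → non-residue.
(11/17) = -1 → non-residue.
(15/17) = +1 → QR.
Total quadratic residues among the 5: 2.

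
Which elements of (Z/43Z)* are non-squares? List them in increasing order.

2 3 5 7 8 12 18 19 20 22 26 27 28 29 30 32 33 34 37 39 42

Square k = 1,…,21 (k and 43−k give the same square):
1²=1, 2²=4, 3²=9, 4²=16, 5²=25, 6²=36, 7²≡6, 8²≡21, 9²≡38, 10²≡14, 11²≡35, 12²≡15, 13²≡40, 14²≡24, 15²≡10, 16²≡41, 17²≡31, 18²≡23, 19²≡17, 20²≡13, 21²≡11 (mod 43).
The residues are {1, 4, 6, 9, 10, 11, 13, 14, 15, 16, 17, 21, 23, 24, 25, 31, 35, 36, 38, 40, 41}; the non-residues are the remaining 21 nonzero classes.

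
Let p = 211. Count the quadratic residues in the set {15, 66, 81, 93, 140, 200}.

3

(15/211) = -1 → non-residue.
(66/211) = +1 → QR.
(81/211) = +1 → QR.
(93/211) = +1 → QR.
(140/211) = -1 → non-residue.
(200/211) = -1 → non-residue.
Total quadratic residues among the 6: 3.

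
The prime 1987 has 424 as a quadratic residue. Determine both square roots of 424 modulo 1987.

319, 1668

Since 1987 ≡ 3 (mod 4), a square root of 424 is 424^((1987+1)/4) = 424^497 mod 1987.
Repeated squaring: 424^2≡946, 424^4≡766, 424^8≡591, 424^16≡1556, 424^32≡970, 424^64≡1049, 424^128≡1590, 424^256≡636 (mod 1987).
424^497 = 424^(256+128+64+32+16+1) ≡ 1668 (mod 1987).
Check: 1668² = 2782224 ≡ 424 (mod 1987). The two roots are 319 and 1668.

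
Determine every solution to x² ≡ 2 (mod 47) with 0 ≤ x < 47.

7, 40

Since 47 ≡ 3 (mod 4), a square root of 2 is 2^((47+1)/4) = 2^12 mod 47.
Repeated squaring: 2^2≡4, 2^4≡16, 2^8≡21 (mod 47).
2^12 = 2^(8+4) ≡ 7 (mod 47).
Check: 7² = 49 ≡ 2 (mod 47). The two roots are 7 and 40.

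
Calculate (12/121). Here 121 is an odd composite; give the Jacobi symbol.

Pull out 2^2: since 121 ≡ 1 (mod 8), (2/121) = +1, so (2/121)^2 = +1.
Reciprocity: 3 ≡ 3 and 121 ≡ 1 (mod 4), so (3/121) = +(121/3).
Reduce top mod 3: now compute (1/3).
Reached (1/3) = 1. Collecting the sign flips along the way, the symbol is +1.

1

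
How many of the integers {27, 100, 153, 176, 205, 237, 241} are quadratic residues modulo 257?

5

(27/257) = -1 → non-residue.
(100/257) = +1 → QR.
(153/257) = +1 → QR.
(176/257) = +1 → QR.
(205/257) = +1 → QR.
(237/257) = -1 → non-residue.
(241/257) = +1 → QR.
Total quadratic residues among the 7: 5.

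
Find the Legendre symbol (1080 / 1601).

Pull out 2^3: since 1601 ≡ 1 (mod 8), (2/1601) = +1, so (2/1601)^3 = +1.
Reciprocity: 135 ≡ 3 and 1601 ≡ 1 (mod 4), so (135/1601) = +(1601/135).
Reduce top mod 135: now compute (116/135).
Pull out 2^2: since 135 ≡ 7 (mod 8), (2/135) = +1, so (2/135)^2 = +1.
Reciprocity: 29 ≡ 1 and 135 ≡ 3 (mod 4), so (29/135) = +(135/29).
Reduce top mod 29: now compute (19/29).
Reciprocity: 19 ≡ 3 and 29 ≡ 1 (mod 4), so (19/29) = +(29/19).
Reduce top mod 19: now compute (10/19).
Pull out 2: since 19 ≡ 3 (mod 8), (2/19) = -1.
Reciprocity: 5 ≡ 1 and 19 ≡ 3 (mod 4), so (5/19) = +(19/5).
Reduce top mod 5: now compute (4/5).
Pull out 2^2: since 5 ≡ 5 (mod 8), (2/5) = -1, so (2/5)^2 = +1.
Reached (1/5) = 1. Collecting the sign flips along the way, the symbol is -1.

-1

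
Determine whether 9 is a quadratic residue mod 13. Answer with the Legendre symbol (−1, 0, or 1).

Reciprocity: 9 ≡ 1 and 13 ≡ 1 (mod 4), so (9/13) = +(13/9).
Reduce top mod 9: now compute (4/9).
Pull out 2^2: since 9 ≡ 1 (mod 8), (2/9) = +1, so (2/9)^2 = +1.
Reached (1/9) = 1. Collecting the sign flips along the way, the symbol is +1.

1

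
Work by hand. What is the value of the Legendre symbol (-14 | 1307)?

First reduce: -14 ≡ 1293 (mod 1307).
Reciprocity: 1293 ≡ 1 and 1307 ≡ 3 (mod 4), so (1293/1307) = +(1307/1293).
Reduce top mod 1293: now compute (14/1293).
Pull out 2: since 1293 ≡ 5 (mod 8), (2/1293) = -1.
Reciprocity: 7 ≡ 3 and 1293 ≡ 1 (mod 4), so (7/1293) = +(1293/7).
Reduce top mod 7: now compute (5/7).
Reciprocity: 5 ≡ 1 and 7 ≡ 3 (mod 4), so (5/7) = +(7/5).
Reduce top mod 5: now compute (2/5).
Pull out 2: since 5 ≡ 5 (mod 8), (2/5) = -1.
Reached (1/5) = 1. Collecting the sign flips along the way, the symbol is +1.

1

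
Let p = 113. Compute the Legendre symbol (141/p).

1

First reduce: 141 ≡ 28 (mod 113).
Pull out 2^2: since 113 ≡ 1 (mod 8), (2/113) = +1, so (2/113)^2 = +1.
Reciprocity: 7 ≡ 3 and 113 ≡ 1 (mod 4), so (7/113) = +(113/7).
Reduce top mod 7: now compute (1/7).
Reached (1/7) = 1. Collecting the sign flips along the way, the symbol is +1.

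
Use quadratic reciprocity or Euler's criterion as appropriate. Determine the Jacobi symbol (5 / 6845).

0

Reciprocity: 5 ≡ 1 and 6845 ≡ 1 (mod 4), so (5/6845) = +(6845/5).
Reduce top mod 5: now compute (0/5).
Top reduces to 0: gcd > 1, so the symbol is 0.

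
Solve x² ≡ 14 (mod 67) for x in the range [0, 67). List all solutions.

Since 67 ≡ 3 (mod 4), a square root of 14 is 14^((67+1)/4) = 14^17 mod 67.
Repeated squaring: 14^2≡62, 14^4≡25, 14^8≡22, 14^16≡15 (mod 67).
14^17 = 14^(16+1) ≡ 9 (mod 67).
Check: 9² = 81 ≡ 14 (mod 67). The two roots are 9 and 58.

9, 58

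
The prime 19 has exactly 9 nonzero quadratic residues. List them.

1,4,5,6,7,9,11,16,17

Square k = 1,…,9 (k and 19−k give the same square):
1²=1, 2²=4, 3²=9, 4²=16, 5²≡6, 6²≡17, 7²≡11, 8²≡7, 9²≡5 (mod 19).
So the quadratic residues mod 19 are {1, 4, 5, 6, 7, 9, 11, 16, 17}.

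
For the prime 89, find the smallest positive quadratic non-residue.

(2/89) = +1, so 2 is a residue.
(3/89) = −1, so 3 is the smallest positive non-residue mod 89.

3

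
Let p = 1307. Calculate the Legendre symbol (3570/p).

1

First reduce: 3570 ≡ 956 (mod 1307).
Pull out 2^2: since 1307 ≡ 3 (mod 8), (2/1307) = -1, so (2/1307)^2 = +1.
Reciprocity: 239 ≡ 3 and 1307 ≡ 3 (mod 4), so (239/1307) = −(1307/239).
Reduce top mod 239: now compute (112/239).
Pull out 2^4: since 239 ≡ 7 (mod 8), (2/239) = +1, so (2/239)^4 = +1.
Reciprocity: 7 ≡ 3 and 239 ≡ 3 (mod 4), so (7/239) = −(239/7).
Reduce top mod 7: now compute (1/7).
Reached (1/7) = 1. Collecting the sign flips along the way, the symbol is +1.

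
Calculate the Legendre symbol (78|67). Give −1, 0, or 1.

-1

First reduce: 78 ≡ 11 (mod 67).
Reciprocity: 11 ≡ 3 and 67 ≡ 3 (mod 4), so (11/67) = −(67/11).
Reduce top mod 11: now compute (1/11).
Reached (1/11) = 1. Collecting the sign flips along the way, the symbol is -1.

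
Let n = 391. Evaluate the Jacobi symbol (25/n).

Reciprocity: 25 ≡ 1 and 391 ≡ 3 (mod 4), so (25/391) = +(391/25).
Reduce top mod 25: now compute (16/25).
Pull out 2^4: since 25 ≡ 1 (mod 8), (2/25) = +1, so (2/25)^4 = +1.
Reached (1/25) = 1. Collecting the sign flips along the way, the symbol is +1.

1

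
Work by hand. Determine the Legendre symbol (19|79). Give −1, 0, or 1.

Euler's criterion: (19/79) ≡ 19^39 (mod 79).
19^2 ≡ 45 (mod 79)
19^4 ≡ 50 (mod 79)
19^8 ≡ 51 (mod 79)
19^16 ≡ 73 (mod 79)
19^32 ≡ 36 (mod 79)
19^39 = 19^(32+4+2+1) ≡ 1 (mod 79).
Result is 1, so (19/79) = 1.

1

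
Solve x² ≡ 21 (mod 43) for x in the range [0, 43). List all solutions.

Since 43 ≡ 3 (mod 4), a square root of 21 is 21^((43+1)/4) = 21^11 mod 43.
Repeated squaring: 21^2≡11, 21^4≡35, 21^8≡21 (mod 43).
21^11 = 21^(8+2+1) ≡ 35 (mod 43).
Check: 35² = 1225 ≡ 21 (mod 43). The two roots are 8 and 35.

8, 35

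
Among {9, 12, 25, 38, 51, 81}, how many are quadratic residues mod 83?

6

(9/83) = +1 → QR.
(12/83) = +1 → QR.
(25/83) = +1 → QR.
(38/83) = +1 → QR.
(51/83) = +1 → QR.
(81/83) = +1 → QR.
Total quadratic residues among the 6: 6.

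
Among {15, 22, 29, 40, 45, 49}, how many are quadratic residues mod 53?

(15/53) = +1 → QR.
(22/53) = -1 → non-residue.
(29/53) = +1 → QR.
(40/53) = +1 → QR.
(45/53) = -1 → non-residue.
(49/53) = +1 → QR.
Total quadratic residues among the 6: 4.

4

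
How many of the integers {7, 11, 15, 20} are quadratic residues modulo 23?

0

(7/23) = -1 → non-residue.
(11/23) = -1 → non-residue.
(15/23) = -1 → non-residue.
(20/23) = -1 → non-residue.
Total quadratic residues among the 4: 0.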